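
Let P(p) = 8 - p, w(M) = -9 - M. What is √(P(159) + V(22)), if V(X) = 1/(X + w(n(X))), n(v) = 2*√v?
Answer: √(-1962 + 302*√22)/√(13 - 2*√22) ≈ 12.277*I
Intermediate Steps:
V(X) = 1/(-9 + X - 2*√X) (V(X) = 1/(X + (-9 - 2*√X)) = 1/(-9 + X - 2*√X))
√(P(159) + V(22)) = √((8 - 1*159) + 1/(-9 + 22 - 2*√22)) = √((8 - 159) + 1/(13 - 2*√22)) = √(-151 + 1/(13 - 2*√22))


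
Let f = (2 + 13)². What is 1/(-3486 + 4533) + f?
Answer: 235576/1047 ≈ 225.00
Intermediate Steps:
f = 225 (f = 15² = 225)
1/(-3486 + 4533) + f = 1/(-3486 + 4533) + 225 = 1/1047 + 225 = 235576/1047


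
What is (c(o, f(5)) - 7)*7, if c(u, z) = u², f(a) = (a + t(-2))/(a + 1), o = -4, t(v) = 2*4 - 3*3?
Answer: 63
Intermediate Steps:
t(v) = -1 (t(v) = 8 - 9 = -1)
f(a) = (-1 + a)/(1 + a) (f(a) = (a - 1)/(a + 1) = (-1 + a)/(1 + a))
(c(o, f(5)) - 7)*7 = ((-4)² - 7)*7 = (16 - 7)*7 = 9*7 = 63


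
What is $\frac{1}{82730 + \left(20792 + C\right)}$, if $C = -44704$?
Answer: $\frac{1}{58818} \approx 1.7002 \cdot 10^{-5}$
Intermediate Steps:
$\frac{1}{82730 + \left(20792 + C\right)} = \frac{1}{82730 + \left(20792 - 44704\right)} = \frac{1}{82730 - 23912} = \frac{1}{58818}$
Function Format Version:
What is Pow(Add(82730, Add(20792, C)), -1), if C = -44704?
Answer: Rational(1, 58818) ≈ 1.7002e-5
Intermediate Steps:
Pow(Add(82730, Add(20792, C)), -1) = Pow(Add(82730, Add(20792, -44704)), -1) = Pow(Add(82730, -23912), -1) = Pow(58818, -1) = Rational(1, 58818)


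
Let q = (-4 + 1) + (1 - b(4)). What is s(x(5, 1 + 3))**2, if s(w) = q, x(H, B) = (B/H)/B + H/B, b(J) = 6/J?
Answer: 49/4 ≈ 12.250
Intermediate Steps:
x(H, B) = 1/H + H/B
q = -7/2 (q = (-4 + 1) + (1 - 6/4) = -3 + (1 - 6/4) = -3 + (1 - 1*3/2) = -3 + (1 - 3/2) = -3 - 1/2 = -7/2 ≈ -3.5000)
s(w) = -7/2
s(x(5, 1 + 3))**2 = (-7/2)**2 = 49/4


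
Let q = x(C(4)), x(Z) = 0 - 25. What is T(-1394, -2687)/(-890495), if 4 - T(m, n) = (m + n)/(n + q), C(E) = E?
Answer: -6767/2415022440 ≈ -2.8020e-6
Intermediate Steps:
x(Z) = -25
q = -25
T(m, n) = 4 - (m + n)/(-25 + n) (T(m, n) = 4 - (m + n)/(n - 25) = 4 - (m + n)/(-25 + n))
T(-1394, -2687)/(-890495) = ((-100 - 1*(-1394) + 3*(-2687))/(-25 - 2687))/(-890495) = ((-100 + 1394 - 8061)/(-2712))*(-1/890495) = -1/2712*(-6767)*(-1/890495) = (6767/2712)*(-1/890495) = -6767/2415022440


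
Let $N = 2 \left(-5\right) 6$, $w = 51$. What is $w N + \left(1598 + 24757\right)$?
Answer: $23295$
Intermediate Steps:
$N = -60$ ($N = \left(-10\right) 6 = -60$)
$w N + \left(1598 + 24757\right) = 51 \left(-60\right) + \left(1598 + 24757\right) = -3060 + 26355 = 23295$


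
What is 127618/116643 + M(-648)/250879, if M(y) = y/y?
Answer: 32016792865/29263279197 ≈ 1.0941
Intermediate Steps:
M(y) = 1
127618/116643 + M(-648)/250879 = 127618/116643 + 1/250879 = 32016792865/29263279197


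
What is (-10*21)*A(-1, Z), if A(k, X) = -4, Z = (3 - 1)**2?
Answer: 840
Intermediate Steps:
Z = 4 (Z = 2**2 = 4)
(-10*21)*A(-1, Z) = -10*21*(-4) = -210*(-4) = 840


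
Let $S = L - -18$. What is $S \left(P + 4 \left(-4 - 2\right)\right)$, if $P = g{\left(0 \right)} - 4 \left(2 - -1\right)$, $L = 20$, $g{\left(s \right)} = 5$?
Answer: $-1178$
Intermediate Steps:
$S = 38$ ($S = 20 - -18 = 20 + 18 = 38$)
$P = -7$ ($P = 5 - 4 \left(2 - -1\right) = 5 - 4 \left(2 + 1\right) = 5 - 12 = -7$)
$S \left(P + 4 \left(-4 - 2\right)\right) = 38 \left(-7 + 4 \left(-4 - 2\right)\right) = 38 \left(-7 + 4 \left(-6\right)\right) = 38 \left(-7 - 24\right) = 38 \left(-31\right) = -1178$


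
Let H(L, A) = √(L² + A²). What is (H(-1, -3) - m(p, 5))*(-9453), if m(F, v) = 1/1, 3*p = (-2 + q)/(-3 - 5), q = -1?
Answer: 9453 - 9453*√10 ≈ -20440.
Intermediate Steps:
p = ⅛ (p = ((-2 - 1)/(-3 - 5))/3 = (-3/(-8))/3 = (-3*(-⅛))/3 = (⅓)*(3/8) = ⅛ ≈ 0.12500)
m(F, v) = 1
H(L, A) = √(A² + L²)
(H(-1, -3) - m(p, 5))*(-9453) = (√((-3)² + (-1)²) - 1*1)*(-9453) = (√(9 + 1) - 1)*(-9453) = (√10 - 1)*(-9453) = (-1 + √10)*(-9453) = 9453 - 9453*√10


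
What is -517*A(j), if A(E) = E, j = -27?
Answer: 13959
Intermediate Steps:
-517*A(j) = -517*(-27) = 13959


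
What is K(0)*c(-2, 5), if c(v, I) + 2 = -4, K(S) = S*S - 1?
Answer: 6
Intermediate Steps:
K(S) = -1 + S² (K(S) = S² - 1 = -1 + S²)
c(v, I) = -6 (c(v, I) = -2 - 4 = -6)
K(0)*c(-2, 5) = (-1 + 0²)*(-6) = (-1 + 0)*(-6) = -1*(-6) = 6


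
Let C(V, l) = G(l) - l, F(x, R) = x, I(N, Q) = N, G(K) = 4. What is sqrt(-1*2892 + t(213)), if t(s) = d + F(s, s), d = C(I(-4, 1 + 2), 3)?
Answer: I*sqrt(2678) ≈ 51.749*I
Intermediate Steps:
C(V, l) = 4 - l
d = 1 (d = 4 - 1*3 = 4 - 3 = 1)
t(s) = 1 + s
sqrt(-1*2892 + t(213)) = sqrt(-1*2892 + (1 + 213)) = sqrt(-2892 + 214) = sqrt(-2678) = I*sqrt(2678)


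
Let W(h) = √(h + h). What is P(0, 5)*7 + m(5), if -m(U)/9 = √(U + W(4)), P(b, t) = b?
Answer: -9*√(5 + 2*√2) ≈ -25.181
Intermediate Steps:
W(h) = √2*√h (W(h) = √(2*h) = √2*√h)
m(U) = -9*√(U + 2*√2) (m(U) = -9*√(U + √2*√4) = -9*√(U + √2*2) = -9*√(U + 2*√2))
P(0, 5)*7 + m(5) = 0*7 - 9*√(5 + 2*√2) = 0 - 9*√(5 + 2*√2) = -9*√(5 + 2*√2)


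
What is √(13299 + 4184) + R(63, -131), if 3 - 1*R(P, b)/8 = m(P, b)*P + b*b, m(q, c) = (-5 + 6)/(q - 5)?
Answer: -3980908/29 + √17483 ≈ -1.3714e+5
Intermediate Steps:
m(q, c) = 1/(-5 + q)
R(P, b) = 24 - 8*b² - 8*P/(-5 + P) (R(P, b) = 24 - 8*(P/(-5 + P) + b*b) = 24 - 8*(P/(-5 + P) + b²) = 24 - 8*(b² + P/(-5 + P)) = 24 + (-8*b² - 8*P/(-5 + P)) = 24 - 8*b² - 8*P/(-5 + P))
√(13299 + 4184) + R(63, -131) = √(13299 + 4184) + 8*(-1*63 + (-5 + 63)*(3 - 1*(-131)²))/(-5 + 63) = √17483 + 8*(-63 + 58*(3 - 1*17161))/58 = √17483 + 8*(1/58)*(-63 + 58*(3 - 17161)) = √17483 + 8*(1/58)*(-63 + 58*(-17158)) = √17483 + 8*(1/58)*(-63 - 995164) = √17483 + 8*(1/58)*(-995227) = √17483 - 3980908/29 = -3980908/29 + √17483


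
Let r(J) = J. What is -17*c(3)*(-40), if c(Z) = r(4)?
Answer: 2720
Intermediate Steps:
c(Z) = 4
-17*c(3)*(-40) = -17*4*(-40) = -68*(-40) = 2720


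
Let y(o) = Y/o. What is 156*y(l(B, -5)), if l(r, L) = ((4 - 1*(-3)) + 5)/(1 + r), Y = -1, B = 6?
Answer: -91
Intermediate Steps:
l(r, L) = 12/(1 + r) (l(r, L) = ((4 + 3) + 5)/(1 + r) = (7 + 5)/(1 + r) = 12/(1 + r))
y(o) = -1/o
156*y(l(B, -5)) = 156*(-1/(12/(1 + 6))) = 156*(-1/(12/7)) = 156*(-1/(12*(1/7))) = 156*(-1/12/7) = 156*(-1*7/12) = 156*(-7/12) = -91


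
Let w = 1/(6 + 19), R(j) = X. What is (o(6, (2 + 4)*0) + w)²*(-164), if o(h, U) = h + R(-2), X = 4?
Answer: -10332164/625 ≈ -16531.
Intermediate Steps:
R(j) = 4
o(h, U) = 4 + h (o(h, U) = h + 4 = 4 + h)
w = 1/25 ≈ 0.040000
(o(6, (2 + 4)*0) + w)²*(-164) = ((4 + 6) + 1/25)²*(-164) = (10 + 1/25)²*(-164) = (251/25)²*(-164) = (63001/625)*(-164) = -10332164/625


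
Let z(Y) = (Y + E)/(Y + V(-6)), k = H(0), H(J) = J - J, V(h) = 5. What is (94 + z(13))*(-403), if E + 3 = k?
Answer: -342953/9 ≈ -38106.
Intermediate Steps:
H(J) = 0
k = 0
E = -3 (E = -3 + 0 = -3)
z(Y) = (-3 + Y)/(5 + Y) (z(Y) = (Y - 3)/(Y + 5) = (-3 + Y)/(5 + Y))
(94 + z(13))*(-403) = (94 + (-3 + 13)/(5 + 13))*(-403) = (94 + 10/18)*(-403) = (94 + (1/18)*10)*(-403) = (94 + 5/9)*(-403) = (851/9)*(-403) = -342953/9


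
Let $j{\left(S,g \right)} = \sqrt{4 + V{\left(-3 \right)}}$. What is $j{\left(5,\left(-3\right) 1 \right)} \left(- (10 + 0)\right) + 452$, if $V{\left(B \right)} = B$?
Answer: $442$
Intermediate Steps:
$j{\left(S,g \right)} = 1$ ($j{\left(S,g \right)} = \sqrt{4 - 3} = \sqrt{1} = 1$)
$j{\left(5,\left(-3\right) 1 \right)} \left(- (10 + 0)\right) + 452 = 1 \left(- (10 + 0)\right) + 452 = 1 \left(\left(-1\right) 10\right) + 452 = 1 \left(-10\right) + 452 = -10 + 452 = 442$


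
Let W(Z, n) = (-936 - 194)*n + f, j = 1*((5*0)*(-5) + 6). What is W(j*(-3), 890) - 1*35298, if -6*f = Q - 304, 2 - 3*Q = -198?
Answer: -9368626/9 ≈ -1.0410e+6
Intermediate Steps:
Q = 200/3 (Q = ⅔ - ⅓*(-198) = ⅔ + 66 = 200/3 ≈ 66.667)
j = 6 (j = 1*(0*(-5) + 6) = 1*(0 + 6) = 1*6 = 6)
f = 356/9 (f = -(200/3 - 304)/6 = -⅙*(-712/3) = 356/9 ≈ 39.556)
W(Z, n) = 356/9 - 1130*n (W(Z, n) = (-936 - 194)*n + 356/9 = -1130*n + 356/9 = 356/9 - 1130*n)
W(j*(-3), 890) - 1*35298 = (356/9 - 1130*890) - 1*35298 = (356/9 - 1005700) - 35298 = -9050944/9 - 35298 = -9368626/9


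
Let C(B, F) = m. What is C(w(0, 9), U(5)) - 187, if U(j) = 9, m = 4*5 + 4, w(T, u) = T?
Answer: -163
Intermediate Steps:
m = 24 (m = 20 + 4 = 24)
C(B, F) = 24
C(w(0, 9), U(5)) - 187 = 24 - 187 = -163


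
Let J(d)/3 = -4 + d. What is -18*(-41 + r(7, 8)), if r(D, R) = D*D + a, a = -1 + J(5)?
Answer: -180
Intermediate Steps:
J(d) = -12 + 3*d (J(d) = 3*(-4 + d) = -12 + 3*d)
a = 2 (a = -1 + (-12 + 3*5) = -1 + (-12 + 15) = -1 + 3 = 2)
r(D, R) = 2 + D² (r(D, R) = D*D + 2 = D² + 2 = 2 + D²)
-18*(-41 + r(7, 8)) = -18*(-41 + (2 + 7²)) = -18*(-41 + (2 + 49)) = -18*(-41 + 51) = -18*10 = -180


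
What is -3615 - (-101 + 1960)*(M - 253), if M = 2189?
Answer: -3602639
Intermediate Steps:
-3615 - (-101 + 1960)*(M - 253) = -3615 - (-101 + 1960)*(2189 - 253) = -3615 - 1859*1936 = -3615 - 1*3599024 = -3615 - 3599024 = -3602639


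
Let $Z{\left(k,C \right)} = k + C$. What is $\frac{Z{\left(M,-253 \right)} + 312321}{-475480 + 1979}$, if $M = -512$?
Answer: $- \frac{44508}{67643} \approx -0.65798$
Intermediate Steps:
$Z{\left(k,C \right)} = C + k$
$\frac{Z{\left(M,-253 \right)} + 312321}{-475480 + 1979} = \frac{\left(-253 - 512\right) + 312321}{-475480 + 1979} = \frac{-765 + 312321}{-473501} = 311556 \left(- \frac{1}{473501}\right) = - \frac{44508}{67643}$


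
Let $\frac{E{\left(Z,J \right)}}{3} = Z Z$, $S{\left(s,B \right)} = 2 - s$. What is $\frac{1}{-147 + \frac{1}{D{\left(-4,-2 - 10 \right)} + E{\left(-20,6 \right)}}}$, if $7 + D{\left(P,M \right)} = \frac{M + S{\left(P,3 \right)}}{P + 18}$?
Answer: $- \frac{8348}{1227149} \approx -0.0068028$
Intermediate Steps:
$E{\left(Z,J \right)} = 3 Z^{2}$ ($E{\left(Z,J \right)} = 3 Z Z = 3 Z^{2}$)
$D{\left(P,M \right)} = -7 + \frac{2 + M - P}{18 + P}$ ($D{\left(P,M \right)} = -7 + \frac{M - \left(-2 + P\right)}{P + 18} = -7 + \frac{2 + M - P}{18 + P}$)
$\frac{1}{-147 + \frac{1}{D{\left(-4,-2 - 10 \right)} + E{\left(-20,6 \right)}}} = \frac{1}{-147 + \frac{1}{\frac{-124 - 12 - -32}{18 - 4} + 3 \left(-20\right)^{2}}} = \frac{1}{-147 + \frac{1}{\frac{-124 - 12 + 32}{14} + 3 \cdot 400}} = \frac{1}{-147 + \frac{1}{\frac{-124 - 12 + 32}{14} + 1200}} = \frac{1}{-147 + \frac{1}{\frac{1}{14} \left(-104\right) + 1200}} = \frac{1}{-147 + \frac{1}{- \frac{52}{7} + 1200}} = \frac{1}{-147 + \frac{1}{\frac{8348}{7}}} = \frac{1}{-147 + \frac{7}{8348}} = \frac{1}{- \frac{1227149}{8348}} = - \frac{8348}{1227149}$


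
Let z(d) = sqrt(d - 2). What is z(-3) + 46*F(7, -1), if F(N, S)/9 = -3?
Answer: -1242 + I*sqrt(5) ≈ -1242.0 + 2.2361*I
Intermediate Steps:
z(d) = sqrt(-2 + d)
F(N, S) = -27 (F(N, S) = 9*(-3) = -27)
z(-3) + 46*F(7, -1) = sqrt(-2 - 3) + 46*(-27) = sqrt(-5) - 1242 = I*sqrt(5) - 1242 = -1242 + I*sqrt(5)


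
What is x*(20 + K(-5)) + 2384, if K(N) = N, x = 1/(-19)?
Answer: 45281/19 ≈ 2383.2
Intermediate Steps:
x = -1/19 (x = 1*(-1/19) = -1/19 ≈ -0.052632)
x*(20 + K(-5)) + 2384 = -(20 - 5)/19 + 2384 = -1/19*15 + 2384 = -15/19 + 2384 = 45281/19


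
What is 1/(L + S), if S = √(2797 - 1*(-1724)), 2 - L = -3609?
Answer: 3611/13034800 - √4521/13034800 ≈ 0.00027187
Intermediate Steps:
L = 3611 (L = 2 - 1*(-3609) = 2 + 3609 = 3611)
S = √4521 (S = √(2797 + 1724) = √4521 ≈ 67.238)
1/(L + S) = 1/(3611 + √4521)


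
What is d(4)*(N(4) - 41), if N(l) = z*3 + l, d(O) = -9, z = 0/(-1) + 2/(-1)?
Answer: 387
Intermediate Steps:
z = -2 (z = 0*(-1) + 2*(-1) = 0 - 2 = -2)
N(l) = -6 + l (N(l) = -2*3 + l = -6 + l)
d(4)*(N(4) - 41) = -9*((-6 + 4) - 41) = -9*(-2 - 41) = -9*(-43) = 387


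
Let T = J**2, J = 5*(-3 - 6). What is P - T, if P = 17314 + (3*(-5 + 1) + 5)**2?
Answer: 15338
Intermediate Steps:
J = -45 (J = 5*(-9) = -45)
P = 17363 (P = 17314 + (3*(-4) + 5)**2 = 17314 + (-12 + 5)**2 = 17314 + (-7)**2 = 17314 + 49 = 17363)
T = 2025 (T = (-45)**2 = 2025)
P - T = 17363 - 1*2025 = 17363 - 2025 = 15338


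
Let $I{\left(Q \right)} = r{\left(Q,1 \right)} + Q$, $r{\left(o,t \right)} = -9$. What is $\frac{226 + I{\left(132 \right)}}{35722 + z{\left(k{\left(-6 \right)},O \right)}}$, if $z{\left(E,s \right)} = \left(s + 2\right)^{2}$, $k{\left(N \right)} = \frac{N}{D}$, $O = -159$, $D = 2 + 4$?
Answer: $\frac{349}{60371} \approx 0.0057809$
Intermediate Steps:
$D = 6$
$k{\left(N \right)} = \frac{N}{6}$
$z{\left(E,s \right)} = \left(2 + s\right)^{2}$
$I{\left(Q \right)} = -9 + Q$
$\frac{226 + I{\left(132 \right)}}{35722 + z{\left(k{\left(-6 \right)},O \right)}} = \frac{226 + \left(-9 + 132\right)}{35722 + \left(2 - 159\right)^{2}} = \frac{226 + 123}{35722 + \left(-157\right)^{2}} = \frac{349}{35722 + 24649} = \frac{349}{60371}$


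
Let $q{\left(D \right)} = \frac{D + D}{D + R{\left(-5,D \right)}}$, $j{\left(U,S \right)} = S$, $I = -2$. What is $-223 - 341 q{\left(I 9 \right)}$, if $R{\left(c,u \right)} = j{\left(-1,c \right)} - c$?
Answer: $-905$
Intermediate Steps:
$R{\left(c,u \right)} = 0$ ($R{\left(c,u \right)} = c - c = 0$)
$q{\left(D \right)} = 2$ ($q{\left(D \right)} = \frac{D + D}{D + 0} = \frac{2 D}{D} = 2$)
$-223 - 341 q{\left(I 9 \right)} = -223 - 682 = -905$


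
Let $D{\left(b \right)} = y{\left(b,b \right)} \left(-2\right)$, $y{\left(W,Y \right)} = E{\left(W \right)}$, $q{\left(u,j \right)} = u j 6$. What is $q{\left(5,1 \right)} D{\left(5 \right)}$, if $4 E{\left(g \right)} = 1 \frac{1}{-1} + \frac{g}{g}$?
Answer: $0$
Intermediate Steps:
$E{\left(g \right)} = 0$ ($E{\left(g \right)} = \frac{1 \frac{1}{-1} + \frac{g}{g}}{4} = \frac{1 \left(-1\right) + 1}{4} = \frac{-1 + 1}{4} = \frac{1}{4} \cdot 0 = 0$)
$q{\left(u,j \right)} = 6 j u$ ($q{\left(u,j \right)} = j u 6 = 6 j u$)
$y{\left(W,Y \right)} = 0$
$D{\left(b \right)} = 0$ ($D{\left(b \right)} = 0 \left(-2\right) = 0$)
$q{\left(5,1 \right)} D{\left(5 \right)} = 6 \cdot 1 \cdot 5 \cdot 0 = 30 \cdot 0 = 0$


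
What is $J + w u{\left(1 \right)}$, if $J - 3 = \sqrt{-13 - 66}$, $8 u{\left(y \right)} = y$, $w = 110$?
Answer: $\frac{67}{4} + i \sqrt{79} \approx 16.75 + 8.8882 i$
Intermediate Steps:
$u{\left(y \right)} = \frac{y}{8}$
$J = 3 + i \sqrt{79}$ ($J = 3 + \sqrt{-13 - 66} = 3 + \sqrt{-79} = 3 + i \sqrt{79} \approx 3.0 + 8.8882 i$)
$J + w u{\left(1 \right)} = \left(3 + i \sqrt{79}\right) + 110 \cdot \frac{1}{8} \cdot 1 = \left(3 + i \sqrt{79}\right) + 110 \cdot \frac{1}{8} = \left(3 + i \sqrt{79}\right) + \frac{55}{4} = \frac{67}{4} + i \sqrt{79}$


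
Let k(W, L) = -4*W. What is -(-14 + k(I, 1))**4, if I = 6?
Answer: -2085136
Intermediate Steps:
-(-14 + k(I, 1))**4 = -(-14 - 4*6)**4 = -(-14 - 24)**4 = -1*(-38)**4 = -1*2085136 = -2085136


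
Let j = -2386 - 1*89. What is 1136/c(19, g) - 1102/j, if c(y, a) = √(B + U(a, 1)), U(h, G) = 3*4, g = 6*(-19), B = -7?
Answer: 1102/2475 + 1136*√5/5 ≈ 508.48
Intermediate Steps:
g = -114
U(h, G) = 12
c(y, a) = √5 (c(y, a) = √(-7 + 12) = √5)
j = -2475 (j = -2386 - 89 = -2475)
1136/c(19, g) - 1102/j = 1136/(√5) - 1102/(-2475) = 1136*(√5/5) - 1102*(-1/2475) = 1136*√5/5 + 1102/2475 = 1102/2475 + 1136*√5/5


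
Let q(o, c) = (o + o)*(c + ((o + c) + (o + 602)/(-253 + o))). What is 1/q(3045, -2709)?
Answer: -1396/20163286605 ≈ -6.9235e-8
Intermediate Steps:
q(o, c) = 2*o*(o + 2*c + (602 + o)/(-253 + o)) (q(o, c) = (2*o)*(c + ((c + o) + (602 + o)/(-253 + o))) = (2*o)*(c + (c + o + (602 + o)/(-253 + o))) = (2*o)*(o + 2*c + (602 + o)/(-253 + o)) = 2*o*(o + 2*c + (602 + o)/(-253 + o)))
1/q(3045, -2709) = 1/(2*3045*(602 + 3045² - 506*(-2709) - 252*3045 + 2*(-2709)*3045)/(-253 + 3045)) = 1/(2*3045*(602 + 9272025 + 1370754 - 767340 - 16497810)/2792) = 1/(2*3045*(1/2792)*(-6621769)) = 1/(-20163286605/1396) = -1396/20163286605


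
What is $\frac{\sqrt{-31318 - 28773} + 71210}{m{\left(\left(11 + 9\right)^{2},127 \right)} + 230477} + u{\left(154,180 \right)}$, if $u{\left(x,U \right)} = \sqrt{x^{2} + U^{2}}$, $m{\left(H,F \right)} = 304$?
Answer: $\frac{71210}{230781} + 2 \sqrt{14029} + \frac{i \sqrt{60091}}{230781} \approx 237.2 + 0.0010622 i$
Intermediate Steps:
$u{\left(x,U \right)} = \sqrt{U^{2} + x^{2}}$
$\frac{\sqrt{-31318 - 28773} + 71210}{m{\left(\left(11 + 9\right)^{2},127 \right)} + 230477} + u{\left(154,180 \right)} = \frac{\sqrt{-31318 - 28773} + 71210}{304 + 230477} + \sqrt{180^{2} + 154^{2}} = \frac{\sqrt{-60091} + 71210}{230781} + \sqrt{32400 + 23716} = \left(i \sqrt{60091} + 71210\right) \frac{1}{230781} + \sqrt{56116} = \left(71210 + i \sqrt{60091}\right) \frac{1}{230781} + 2 \sqrt{14029} = \left(\frac{71210}{230781} + \frac{i \sqrt{60091}}{230781}\right) + 2 \sqrt{14029} = \frac{71210}{230781} + 2 \sqrt{14029} + \frac{i \sqrt{60091}}{230781}$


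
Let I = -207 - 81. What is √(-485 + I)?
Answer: I*√773 ≈ 27.803*I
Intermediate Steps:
I = -288
√(-485 + I) = √(-485 - 288) = √(-773) = I*√773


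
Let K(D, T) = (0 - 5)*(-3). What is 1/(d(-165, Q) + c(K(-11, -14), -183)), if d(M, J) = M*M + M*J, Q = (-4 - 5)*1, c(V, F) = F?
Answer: 1/28527 ≈ 3.5055e-5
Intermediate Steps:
K(D, T) = 15 (K(D, T) = -5*(-3) = 15)
Q = -9 (Q = -9*1 = -9)
d(M, J) = M**2 + J*M
1/(d(-165, Q) + c(K(-11, -14), -183)) = 1/(-165*(-9 - 165) - 183) = 1/(-165*(-174) - 183) = 1/(28710 - 183) = 1/28527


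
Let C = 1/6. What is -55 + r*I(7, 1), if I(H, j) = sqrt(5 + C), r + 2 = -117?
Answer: -55 - 119*sqrt(186)/6 ≈ -325.49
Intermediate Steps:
r = -119 (r = -2 - 117 = -119)
C = 1/6 ≈ 0.16667
I(H, j) = sqrt(186)/6 (I(H, j) = sqrt(5 + 1/6) = sqrt(31/6) = sqrt(186)/6)
-55 + r*I(7, 1) = -55 - 119*sqrt(186)/6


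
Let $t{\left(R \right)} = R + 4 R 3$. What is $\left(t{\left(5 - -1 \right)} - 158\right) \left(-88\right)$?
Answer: $7040$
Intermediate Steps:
$t{\left(R \right)} = 13 R$ ($t{\left(R \right)} = R + 12 R = 13 R$)
$\left(t{\left(5 - -1 \right)} - 158\right) \left(-88\right) = \left(13 \left(5 - -1\right) - 158\right) \left(-88\right) = \left(13 \left(5 + 1\right) - 158\right) \left(-88\right) = \left(13 \cdot 6 - 158\right) \left(-88\right) = \left(78 - 158\right) \left(-88\right) = \left(-80\right) \left(-88\right) = 7040$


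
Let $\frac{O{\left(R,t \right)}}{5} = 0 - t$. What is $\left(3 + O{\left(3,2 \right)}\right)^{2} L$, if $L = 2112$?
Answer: $103488$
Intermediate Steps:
$O{\left(R,t \right)} = - 5 t$ ($O{\left(R,t \right)} = 5 \left(0 - t\right) = 5 \left(- t\right) = - 5 t$)
$\left(3 + O{\left(3,2 \right)}\right)^{2} L = \left(3 - 10\right)^{2} \cdot 2112 = \left(-7\right)^{2} \cdot 2112 = 49 \cdot 2112 = 103488$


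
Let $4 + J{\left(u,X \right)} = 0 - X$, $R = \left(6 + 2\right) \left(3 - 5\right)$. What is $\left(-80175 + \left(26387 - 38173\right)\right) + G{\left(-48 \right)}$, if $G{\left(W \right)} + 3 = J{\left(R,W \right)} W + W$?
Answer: $-94124$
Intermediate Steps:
$R = -16$ ($R = 8 \left(-2\right) = -16$)
$J{\left(u,X \right)} = -4 - X$ ($J{\left(u,X \right)} = -4 + \left(0 - X\right) = -4 - X$)
$G{\left(W \right)} = -3 + W + W \left(-4 - W\right)$ ($G{\left(W \right)} = -3 + \left(\left(-4 - W\right) W + W\right) = -3 + \left(W \left(-4 - W\right) + W\right) = -3 + \left(W + W \left(-4 - W\right)\right) = -3 + W + W \left(-4 - W\right)$)
$\left(-80175 + \left(26387 - 38173\right)\right) + G{\left(-48 \right)} = \left(-80175 + \left(26387 - 38173\right)\right) - \left(51 - 48 \left(4 - 48\right)\right) = \left(-80175 + \left(26387 - 38173\right)\right) - \left(51 + 2112\right) = \left(-80175 - 11786\right) - 2163 = -91961 - 2163 = -94124$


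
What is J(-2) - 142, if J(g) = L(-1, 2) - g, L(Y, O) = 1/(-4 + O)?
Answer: -281/2 ≈ -140.50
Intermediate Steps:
J(g) = -½ - g (J(g) = 1/(-4 + 2) - g = 1/(-2) - g = -½ - g)
J(-2) - 142 = (-½ - 1*(-2)) - 142 = (-½ + 2) - 142 = 3/2 - 142 = -281/2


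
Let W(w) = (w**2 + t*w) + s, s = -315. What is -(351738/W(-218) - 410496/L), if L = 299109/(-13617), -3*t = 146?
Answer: -323293735324962/17293983865 ≈ -18694.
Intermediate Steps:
t = -146/3 (t = -1/3*146 = -146/3 ≈ -48.667)
W(w) = -315 + w**2 - 146*w/3 (W(w) = (w**2 - 146*w/3) - 315 = -315 + w**2 - 146*w/3)
L = -99703/4539 (L = 299109*(-1/13617) = -99703/4539 ≈ -21.966)
-(351738/W(-218) - 410496/L) = -(351738/(-315 + (-218)**2 - 146/3*(-218)) - 410496/(-99703/4539)) = -(351738/(-315 + 47524 + 31828/3) - 410496*(-4539/99703)) = -(351738/(173455/3) + 1863241344/99703) = -(351738*(3/173455) + 1863241344/99703) = -(1055214/173455 + 1863241344/99703) = -1*323293735324962/17293983865 = -323293735324962/17293983865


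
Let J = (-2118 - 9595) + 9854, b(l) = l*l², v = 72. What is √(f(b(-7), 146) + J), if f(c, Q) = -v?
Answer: I*√1931 ≈ 43.943*I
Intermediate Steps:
b(l) = l³
f(c, Q) = -72 (f(c, Q) = -1*72 = -72)
J = -1859 (J = -11713 + 9854 = -1859)
√(f(b(-7), 146) + J) = √(-72 - 1859) = √(-1931) = I*√1931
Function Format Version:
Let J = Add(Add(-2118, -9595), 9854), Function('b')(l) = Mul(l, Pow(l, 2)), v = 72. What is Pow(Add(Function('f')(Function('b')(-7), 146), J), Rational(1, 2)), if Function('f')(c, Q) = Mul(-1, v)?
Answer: Mul(I, Pow(1931, Rational(1, 2))) ≈ Mul(43.943, I)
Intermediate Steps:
Function('b')(l) = Pow(l, 3)
Function('f')(c, Q) = -72 (Function('f')(c, Q) = Mul(-1, 72) = -72)
J = -1859 (J = Add(-11713, 9854) = -1859)
Pow(Add(Function('f')(Function('b')(-7), 146), J), Rational(1, 2)) = Pow(Add(-72, -1859), Rational(1, 2)) = Pow(-1931, Rational(1, 2)) = Mul(I, Pow(1931, Rational(1, 2)))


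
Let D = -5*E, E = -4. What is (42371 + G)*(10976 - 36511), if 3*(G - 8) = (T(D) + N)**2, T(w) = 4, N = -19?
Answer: -1084062890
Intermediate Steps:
D = 20 (D = -5*(-4) = 20)
G = 83 (G = 8 + (4 - 19)**2/3 = 8 + (1/3)*(-15)**2 = 8 + (1/3)*225 = 8 + 75 = 83)
(42371 + G)*(10976 - 36511) = (42371 + 83)*(10976 - 36511) = 42454*(-25535) = -1084062890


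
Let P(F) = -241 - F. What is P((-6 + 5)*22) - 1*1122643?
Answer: -1122862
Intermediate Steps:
P((-6 + 5)*22) - 1*1122643 = (-241 - (-6 + 5)*22) - 1*1122643 = (-241 - (-1)*22) - 1122643 = (-241 - 1*(-22)) - 1122643 = (-241 + 22) - 1122643 = -219 - 1122643 = -1122862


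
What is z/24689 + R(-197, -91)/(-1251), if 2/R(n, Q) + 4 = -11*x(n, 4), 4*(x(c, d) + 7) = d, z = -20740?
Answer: -804342629/957464109 ≈ -0.84008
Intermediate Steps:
x(c, d) = -7 + d/4
R(n, Q) = 1/31 (R(n, Q) = 2/(-4 - 11*(-7 + (1/4)*4)) = 2/(-4 - 11*(-7 + 1)) = 2/(-4 - 11*(-6)) = 2/(-4 + 66) = 2/62 = 2*(1/62) = 1/31)
z/24689 + R(-197, -91)/(-1251) = -20740/24689 + (1/31)/(-1251) = -20740*1/24689 + (1/31)*(-1/1251) = -20740/24689 - 1/38781 = -804342629/957464109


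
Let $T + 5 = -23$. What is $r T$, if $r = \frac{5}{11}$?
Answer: $- \frac{140}{11} \approx -12.727$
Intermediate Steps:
$T = -28$ ($T = -5 - 23 = -28$)
$r = \frac{5}{11}$ ($r = 5 \cdot \frac{1}{11} = \frac{5}{11} \approx 0.45455$)
$r T = \frac{5}{11} \left(-28\right) = - \frac{140}{11}$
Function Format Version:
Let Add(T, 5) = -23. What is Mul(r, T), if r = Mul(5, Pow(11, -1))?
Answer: Rational(-140, 11) ≈ -12.727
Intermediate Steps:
T = -28 (T = Add(-5, -23) = -28)
r = Rational(5, 11) (r = Mul(5, Rational(1, 11)) = Rational(5, 11) ≈ 0.45455)
Mul(r, T) = Mul(Rational(5, 11), -28) = Rational(-140, 11)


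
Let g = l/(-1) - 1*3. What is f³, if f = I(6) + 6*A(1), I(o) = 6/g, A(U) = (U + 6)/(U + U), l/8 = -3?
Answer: 3307949/343 ≈ 9644.2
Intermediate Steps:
l = -24 (l = 8*(-3) = -24)
g = 21 (g = -24/(-1) - 1*3 = -24*(-1) - 3 = 24 - 3 = 21)
A(U) = (6 + U)/(2*U) (A(U) = (6 + U)/((2*U)) = (6 + U)*(1/(2*U)) = (6 + U)/(2*U))
I(o) = 2/7 (I(o) = 6/21 = 6*(1/21) = 2/7)
f = 149/7 (f = 2/7 + 6*((½)*(6 + 1)/1) = 2/7 + 6*((½)*1*7) = 2/7 + 6*(7/2) = 2/7 + 21 = 149/7 ≈ 21.286)
f³ = (149/7)³ = 3307949/343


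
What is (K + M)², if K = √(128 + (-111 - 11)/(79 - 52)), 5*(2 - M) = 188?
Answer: 938818/675 - 356*√10002/45 ≈ 599.65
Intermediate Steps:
M = -178/5 (M = 2 - ⅕*188 = 2 - 188/5 = -178/5 ≈ -35.600)
K = √10002/9 (K = √(128 - 122/27) = √(3334/27) = √10002/9 ≈ 11.112)
(K + M)² = (√10002/9 - 178/5)² = (-178/5 + √10002/9)²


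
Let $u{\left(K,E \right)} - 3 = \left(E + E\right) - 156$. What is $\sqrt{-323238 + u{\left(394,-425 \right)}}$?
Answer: $i \sqrt{324241} \approx 569.42 i$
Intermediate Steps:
$u{\left(K,E \right)} = -153 + 2 E$ ($u{\left(K,E \right)} = 3 + \left(\left(E + E\right) - 156\right) = 3 + \left(2 E - 156\right) = 3 + \left(-156 + 2 E\right) = -153 + 2 E$)
$\sqrt{-323238 + u{\left(394,-425 \right)}} = \sqrt{-323238 + \left(-153 + 2 \left(-425\right)\right)} = \sqrt{-323238 - 1003} = \sqrt{-324241} = i \sqrt{324241}$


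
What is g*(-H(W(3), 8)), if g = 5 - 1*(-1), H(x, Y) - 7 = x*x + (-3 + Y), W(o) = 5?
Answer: -222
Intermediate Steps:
H(x, Y) = 4 + Y + x**2 (H(x, Y) = 7 + (x*x + (-3 + Y)) = 7 + (x**2 + (-3 + Y)) = 7 + (-3 + Y + x**2) = 4 + Y + x**2)
g = 6 (g = 5 + 1 = 6)
g*(-H(W(3), 8)) = 6*(-(4 + 8 + 5**2)) = 6*(-(4 + 8 + 25)) = 6*(-1*37) = 6*(-37) = -222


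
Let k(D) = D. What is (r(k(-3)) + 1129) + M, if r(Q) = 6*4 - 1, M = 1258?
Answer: 2410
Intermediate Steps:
r(Q) = 23 (r(Q) = 24 - 1 = 23)
(r(k(-3)) + 1129) + M = (23 + 1129) + 1258 = 1152 + 1258 = 2410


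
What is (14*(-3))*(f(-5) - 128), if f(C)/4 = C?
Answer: 6216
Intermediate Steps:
f(C) = 4*C
(14*(-3))*(f(-5) - 128) = (14*(-3))*(4*(-5) - 128) = -42*(-20 - 128) = -42*(-148) = 6216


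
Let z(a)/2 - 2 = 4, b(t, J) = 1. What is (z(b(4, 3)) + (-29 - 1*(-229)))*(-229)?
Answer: -48548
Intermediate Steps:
z(a) = 12 (z(a) = 4 + 2*4 = 4 + 8 = 12)
(z(b(4, 3)) + (-29 - 1*(-229)))*(-229) = (12 + (-29 - 1*(-229)))*(-229) = (12 + (-29 + 229))*(-229) = (12 + 200)*(-229) = 212*(-229) = -48548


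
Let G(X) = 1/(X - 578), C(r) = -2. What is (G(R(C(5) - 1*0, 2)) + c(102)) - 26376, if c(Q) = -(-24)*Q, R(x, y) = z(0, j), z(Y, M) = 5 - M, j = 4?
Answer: -13806457/577 ≈ -23928.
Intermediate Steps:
R(x, y) = 1 (R(x, y) = 5 - 1*4 = 5 - 4 = 1)
c(Q) = 24*Q
G(X) = 1/(-578 + X)
(G(R(C(5) - 1*0, 2)) + c(102)) - 26376 = (1/(-578 + 1) + 24*102) - 26376 = (1/(-577) + 2448) - 26376 = (-1/577 + 2448) - 26376 = 1412495/577 - 26376 = -13806457/577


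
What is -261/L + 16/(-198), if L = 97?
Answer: -26615/9603 ≈ -2.7715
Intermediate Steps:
-261/L + 16/(-198) = -261/97 + 16/(-198) = -261*1/97 + 16*(-1/198) = -261/97 - 8/99 = -26615/9603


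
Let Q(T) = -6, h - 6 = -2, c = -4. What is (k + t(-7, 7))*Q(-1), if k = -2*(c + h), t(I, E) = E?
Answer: -42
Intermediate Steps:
h = 4 (h = 6 - 2 = 4)
k = 0 (k = -2*(-4 + 4) = -2*0 = 0)
(k + t(-7, 7))*Q(-1) = (0 + 7)*(-6) = 7*(-6) = -42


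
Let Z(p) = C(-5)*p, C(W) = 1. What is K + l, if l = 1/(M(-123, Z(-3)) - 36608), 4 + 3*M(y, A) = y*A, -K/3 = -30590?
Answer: 10045052427/109459 ≈ 91770.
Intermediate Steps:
K = 91770 (K = -3*(-30590) = 91770)
Z(p) = p (Z(p) = 1*p = p)
M(y, A) = -4/3 + A*y/3 (M(y, A) = -4/3 + (y*A)/3 = -4/3 + (A*y)/3 = -4/3 + A*y/3)
l = -3/109459 (l = 1/((-4/3 + (1/3)*(-3)*(-123)) - 36608) = 1/((-4/3 + 123) - 36608) = 1/(365/3 - 36608) = 1/(-109459/3) = -3/109459 ≈ -2.7408e-5)
K + l = 91770 - 3/109459 = 10045052427/109459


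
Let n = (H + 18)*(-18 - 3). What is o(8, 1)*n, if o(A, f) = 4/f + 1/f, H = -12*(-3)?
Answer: -5670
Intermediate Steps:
H = 36
o(A, f) = 5/f (o(A, f) = 4/f + 1/f = 5/f)
n = -1134 (n = (36 + 18)*(-18 - 3) = 54*(-21) = -1134)
o(8, 1)*n = (5/1)*(-1134) = (5*1)*(-1134) = 5*(-1134) = -5670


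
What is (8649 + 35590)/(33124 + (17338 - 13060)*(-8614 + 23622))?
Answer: 44239/64237348 ≈ 0.00068868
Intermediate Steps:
(8649 + 35590)/(33124 + (17338 - 13060)*(-8614 + 23622)) = 44239/(33124 + 4278*15008) = 44239/(33124 + 64204224) = 44239/64237348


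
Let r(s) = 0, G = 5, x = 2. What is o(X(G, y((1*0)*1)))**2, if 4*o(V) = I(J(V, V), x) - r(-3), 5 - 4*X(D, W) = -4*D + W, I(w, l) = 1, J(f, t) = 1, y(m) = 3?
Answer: 1/16 ≈ 0.062500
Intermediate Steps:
X(D, W) = 5/4 + D - W/4 (X(D, W) = 5/4 - (-4*D + W)/4 = 5/4 - (W - 4*D)/4 = 5/4 + (D - W/4) = 5/4 + D - W/4)
o(V) = 1/4 (o(V) = (1 - 1*0)/4 = (1 + 0)/4 = (1/4)*1 = 1/4)
o(X(G, y((1*0)*1)))**2 = (1/4)**2 = 1/16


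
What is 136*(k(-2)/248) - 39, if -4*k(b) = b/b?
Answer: -4853/124 ≈ -39.137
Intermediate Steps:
k(b) = -1/4 (k(b) = -b/(4*b) = -1/4*1 = -1/4)
136*(k(-2)/248) - 39 = 136*(-1/4/248) - 39 = 136*(-1/4*1/248) - 39 = 136*(-1/992) - 39 = -17/124 - 39 = -4853/124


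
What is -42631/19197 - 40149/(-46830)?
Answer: -408556459/299665170 ≈ -1.3634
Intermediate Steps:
-42631/19197 - 40149/(-46830) = -42631*1/19197 - 40149*(-1/46830) = -42631/19197 + 13383/15610 = -408556459/299665170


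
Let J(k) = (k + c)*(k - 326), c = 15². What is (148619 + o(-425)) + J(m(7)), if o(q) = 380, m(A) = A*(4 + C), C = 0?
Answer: 73605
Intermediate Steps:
m(A) = 4*A (m(A) = A*(4 + 0) = A*4 = 4*A)
c = 225
J(k) = (-326 + k)*(225 + k) (J(k) = (k + 225)*(k - 326) = (225 + k)*(-326 + k) = (-326 + k)*(225 + k))
(148619 + o(-425)) + J(m(7)) = (148619 + 380) + (-73350 + (4*7)² - 404*7) = 148999 + (-73350 + 28² - 101*28) = 148999 + (-73350 + 784 - 2828) = 148999 - 75394 = 73605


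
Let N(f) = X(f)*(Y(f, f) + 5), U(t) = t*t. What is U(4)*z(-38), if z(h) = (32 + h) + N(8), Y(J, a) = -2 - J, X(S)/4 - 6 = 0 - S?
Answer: 544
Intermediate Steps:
U(t) = t²
X(S) = 24 - 4*S (X(S) = 24 + 4*(0 - S) = 24 + 4*(-S) = 24 - 4*S)
N(f) = (3 - f)*(24 - 4*f) (N(f) = (24 - 4*f)*((-2 - f) + 5) = (24 - 4*f)*(3 - f) = (3 - f)*(24 - 4*f))
z(h) = 72 + h (z(h) = (32 + h) + 4*(-6 + 8)*(-3 + 8) = (32 + h) + 4*2*5 = (32 + h) + 40 = 72 + h)
U(4)*z(-38) = 4²*(72 - 38) = 16*34 = 544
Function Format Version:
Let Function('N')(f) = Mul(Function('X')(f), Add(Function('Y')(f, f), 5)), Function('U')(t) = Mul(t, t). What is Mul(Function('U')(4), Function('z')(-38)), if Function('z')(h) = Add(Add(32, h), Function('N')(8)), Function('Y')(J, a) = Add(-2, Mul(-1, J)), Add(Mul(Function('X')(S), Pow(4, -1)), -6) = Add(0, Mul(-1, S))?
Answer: 544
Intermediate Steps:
Function('U')(t) = Pow(t, 2)
Function('X')(S) = Add(24, Mul(-4, S)) (Function('X')(S) = Add(24, Mul(4, Add(0, Mul(-1, S)))) = Add(24, Mul(4, Mul(-1, S))) = Add(24, Mul(-4, S)))
Function('N')(f) = Mul(Add(3, Mul(-1, f)), Add(24, Mul(-4, f))) (Function('N')(f) = Mul(Add(24, Mul(-4, f)), Add(Add(-2, Mul(-1, f)), 5)) = Mul(Add(24, Mul(-4, f)), Add(3, Mul(-1, f))) = Mul(Add(3, Mul(-1, f)), Add(24, Mul(-4, f))))
Function('z')(h) = Add(72, h) (Function('z')(h) = Add(Add(32, h), Mul(4, Add(-6, 8), Add(-3, 8))) = Add(Add(32, h), Mul(4, 2, 5)) = Add(Add(32, h), 40) = Add(72, h))
Mul(Function('U')(4), Function('z')(-38)) = Mul(Pow(4, 2), Add(72, -38)) = Mul(16, 34) = 544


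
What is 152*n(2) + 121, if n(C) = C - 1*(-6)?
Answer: 1337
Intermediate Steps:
n(C) = 6 + C (n(C) = C + 6 = 6 + C)
152*n(2) + 121 = 152*(6 + 2) + 121 = 152*8 + 121 = 1216 + 121 = 1337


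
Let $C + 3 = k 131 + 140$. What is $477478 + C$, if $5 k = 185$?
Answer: $482462$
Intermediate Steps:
$k = 37$ ($k = \frac{1}{5} \cdot 185 = 37$)
$C = 4984$ ($C = -3 + \left(37 \cdot 131 + 140\right) = -3 + \left(4847 + 140\right) = -3 + 4987 = 4984$)
$477478 + C = 477478 + 4984 = 482462$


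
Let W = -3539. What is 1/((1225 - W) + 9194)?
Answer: 1/13958 ≈ 7.1644e-5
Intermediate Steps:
1/((1225 - W) + 9194) = 1/((1225 - 1*(-3539)) + 9194) = 1/((1225 + 3539) + 9194) = 1/(4764 + 9194) = 1/13958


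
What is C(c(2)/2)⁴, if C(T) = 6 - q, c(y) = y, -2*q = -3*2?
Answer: 81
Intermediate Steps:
q = 3 (q = -(-3)*2/2 = -½*(-6) = 3)
C(T) = 3 (C(T) = 6 - 1*3 = 6 - 3 = 3)
C(c(2)/2)⁴ = 3⁴ = 81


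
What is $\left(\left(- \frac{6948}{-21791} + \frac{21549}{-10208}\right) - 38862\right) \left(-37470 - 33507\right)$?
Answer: $\frac{55781212558456377}{20222048} \approx 2.7584 \cdot 10^{9}$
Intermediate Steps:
$\left(\left(- \frac{6948}{-21791} + \frac{21549}{-10208}\right) - 38862\right) \left(-37470 - 33507\right) = \left(\left(\left(-6948\right) \left(- \frac{1}{21791}\right) + 21549 \left(- \frac{1}{10208}\right)\right) - 38862\right) \left(-70977\right) = \left(\left(\frac{6948}{21791} - \frac{1959}{928}\right) - 38862\right) \left(-70977\right) = \left(- \frac{36240825}{20222048} - 38862\right) \left(-70977\right) = \left(- \frac{785905470201}{20222048}\right) \left(-70977\right) = \frac{55781212558456377}{20222048}$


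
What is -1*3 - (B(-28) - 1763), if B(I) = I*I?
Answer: 976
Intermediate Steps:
B(I) = I²
-1*3 - (B(-28) - 1763) = -1*3 - ((-28)² - 1763) = -3 - (784 - 1763) = -3 - 1*(-979) = -3 + 979 = 976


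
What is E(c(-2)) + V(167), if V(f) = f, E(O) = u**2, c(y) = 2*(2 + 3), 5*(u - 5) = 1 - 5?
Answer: 4616/25 ≈ 184.64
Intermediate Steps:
u = 21/5 (u = 5 + (1 - 5)/5 = 5 + (1/5)*(-4) = 5 - 4/5 = 21/5 ≈ 4.2000)
c(y) = 10 (c(y) = 2*5 = 10)
E(O) = 441/25 (E(O) = (21/5)**2 = 441/25)
E(c(-2)) + V(167) = 441/25 + 167 = 4616/25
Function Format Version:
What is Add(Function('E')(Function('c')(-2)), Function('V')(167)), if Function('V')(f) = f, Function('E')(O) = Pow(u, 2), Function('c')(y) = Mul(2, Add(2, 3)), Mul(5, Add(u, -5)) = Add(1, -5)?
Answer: Rational(4616, 25) ≈ 184.64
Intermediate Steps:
u = Rational(21, 5) (u = Add(5, Mul(Rational(1, 5), Add(1, -5))) = Add(5, Mul(Rational(1, 5), -4)) = Add(5, Rational(-4, 5)) = Rational(21, 5) ≈ 4.2000)
Function('c')(y) = 10 (Function('c')(y) = Mul(2, 5) = 10)
Function('E')(O) = Rational(441, 25) (Function('E')(O) = Pow(Rational(21, 5), 2) = Rational(441, 25))
Add(Function('E')(Function('c')(-2)), Function('V')(167)) = Add(Rational(441, 25), 167) = Rational(4616, 25)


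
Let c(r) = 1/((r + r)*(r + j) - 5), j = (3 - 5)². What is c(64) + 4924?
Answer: 42833877/8699 ≈ 4924.0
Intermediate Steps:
j = 4 (j = (-2)² = 4)
c(r) = 1/(-5 + 2*r*(4 + r)) (c(r) = 1/((r + r)*(r + 4) - 5) = 1/((2*r)*(4 + r) - 5) = 1/(2*r*(4 + r) - 5) = 1/(-5 + 2*r*(4 + r)))
c(64) + 4924 = 1/(-5 + 2*64² + 8*64) + 4924 = 1/(-5 + 2*4096 + 512) + 4924 = 1/(-5 + 8192 + 512) + 4924 = 1/8699 + 4924 = 42833877/8699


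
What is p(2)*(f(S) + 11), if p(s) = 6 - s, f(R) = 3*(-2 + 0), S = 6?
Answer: 20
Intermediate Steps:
f(R) = -6 (f(R) = 3*(-2) = -6)
p(2)*(f(S) + 11) = (6 - 1*2)*(-6 + 11) = (6 - 2)*5 = 4*5 = 20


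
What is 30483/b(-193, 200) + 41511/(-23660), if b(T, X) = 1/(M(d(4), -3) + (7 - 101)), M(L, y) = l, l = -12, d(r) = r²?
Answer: -76450186191/23660 ≈ -3.2312e+6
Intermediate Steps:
M(L, y) = -12
b(T, X) = -1/106 (b(T, X) = 1/(-12 + (7 - 101)) = 1/(-12 - 94) = 1/(-106) = -1/106)
30483/b(-193, 200) + 41511/(-23660) = 30483/(-1/106) + 41511/(-23660) = 30483*(-106) + 41511*(-1/23660) = -3231198 - 41511/23660 = -76450186191/23660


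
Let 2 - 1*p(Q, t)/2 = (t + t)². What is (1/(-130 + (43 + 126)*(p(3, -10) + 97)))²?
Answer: 1/13985664121 ≈ 7.1502e-11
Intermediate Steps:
p(Q, t) = 4 - 8*t² (p(Q, t) = 4 - 2*(t + t)² = 4 - 2*4*t² = 4 - 8*t²)
(1/(-130 + (43 + 126)*(p(3, -10) + 97)))² = (1/(-130 + (43 + 126)*((4 - 8*(-10)²) + 97)))² = (1/(-130 + 169*((4 - 8*100) + 97)))² = (1/(-130 + 169*((4 - 800) + 97)))² = (1/(-130 + 169*(-796 + 97)))² = (1/(-130 + 169*(-699)))² = (1/(-130 - 118131))² = (1/(-118261))² = (-1/118261)² = 1/13985664121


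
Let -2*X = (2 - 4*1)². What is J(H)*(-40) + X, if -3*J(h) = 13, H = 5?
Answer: 514/3 ≈ 171.33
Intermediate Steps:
J(h) = -13/3 (J(h) = -⅓*13 = -13/3)
X = -2 (X = -(2 - 4*1)²/2 = -(2 - 4)²/2 = -½*(-2)² = -½*4 = -2)
J(H)*(-40) + X = -13/3*(-40) - 2 = 520/3 - 2 = 514/3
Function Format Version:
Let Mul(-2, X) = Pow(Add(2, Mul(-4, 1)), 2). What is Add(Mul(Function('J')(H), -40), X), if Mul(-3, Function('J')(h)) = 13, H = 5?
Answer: Rational(514, 3) ≈ 171.33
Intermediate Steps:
Function('J')(h) = Rational(-13, 3) (Function('J')(h) = Mul(Rational(-1, 3), 13) = Rational(-13, 3))
X = -2 (X = Mul(Rational(-1, 2), Pow(Add(2, Mul(-4, 1)), 2)) = Mul(Rational(-1, 2), Pow(Add(2, -4), 2)) = Mul(Rational(-1, 2), Pow(-2, 2)) = Mul(Rational(-1, 2), 4) = -2)
Add(Mul(Function('J')(H), -40), X) = Add(Mul(Rational(-13, 3), -40), -2) = Add(Rational(520, 3), -2) = Rational(514, 3)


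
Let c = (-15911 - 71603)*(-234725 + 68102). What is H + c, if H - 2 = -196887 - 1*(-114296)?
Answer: 14581762633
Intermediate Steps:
H = -82589 (H = 2 + (-196887 - 1*(-114296)) = 2 + (-196887 + 114296) = 2 - 82591 = -82589)
c = 14581845222 (c = -87514*(-166623) = 14581845222)
H + c = -82589 + 14581845222 = 14581762633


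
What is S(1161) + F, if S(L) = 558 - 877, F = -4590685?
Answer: -4591004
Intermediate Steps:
S(L) = -319
S(1161) + F = -319 - 4590685 = -4591004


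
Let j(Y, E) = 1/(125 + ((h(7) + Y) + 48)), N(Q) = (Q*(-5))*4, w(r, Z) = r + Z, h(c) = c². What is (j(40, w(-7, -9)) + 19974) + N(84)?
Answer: 4793029/262 ≈ 18294.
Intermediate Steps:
w(r, Z) = Z + r
N(Q) = -20*Q (N(Q) = -5*Q*4 = -20*Q)
j(Y, E) = 1/(222 + Y) (j(Y, E) = 1/(125 + ((7² + Y) + 48)) = 1/(125 + ((49 + Y) + 48)) = 1/(125 + (97 + Y)) = 1/(222 + Y))
(j(40, w(-7, -9)) + 19974) + N(84) = (1/(222 + 40) + 19974) - 20*84 = (1/262 + 19974) - 1680 = 5233189/262 - 1680 = 4793029/262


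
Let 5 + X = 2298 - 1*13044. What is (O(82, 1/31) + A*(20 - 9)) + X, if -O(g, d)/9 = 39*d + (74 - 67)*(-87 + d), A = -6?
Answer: -165830/31 ≈ -5349.4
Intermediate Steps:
X = -10751 (X = -5 + (2298 - 1*13044) = -5 + (2298 - 13044) = -5 - 10746 = -10751)
O(g, d) = 5481 - 414*d (O(g, d) = -9*(39*d + (74 - 67)*(-87 + d)) = -9*(39*d + 7*(-87 + d)) = -9*(39*d + (-609 + 7*d)) = -9*(-609 + 46*d) = 5481 - 414*d)
(O(82, 1/31) + A*(20 - 9)) + X = ((5481 - 414/31) - 6*(20 - 9)) - 10751 = ((5481 - 414*1/31) - 6*11) - 10751 = ((5481 - 414/31) - 66) - 10751 = (169497/31 - 66) - 10751 = 167451/31 - 10751 = -165830/31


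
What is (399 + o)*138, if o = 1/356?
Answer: 9801105/178 ≈ 55062.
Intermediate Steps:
o = 1/356 ≈ 0.0028090
(399 + o)*138 = (399 + 1/356)*138 = (142045/356)*138 = 9801105/178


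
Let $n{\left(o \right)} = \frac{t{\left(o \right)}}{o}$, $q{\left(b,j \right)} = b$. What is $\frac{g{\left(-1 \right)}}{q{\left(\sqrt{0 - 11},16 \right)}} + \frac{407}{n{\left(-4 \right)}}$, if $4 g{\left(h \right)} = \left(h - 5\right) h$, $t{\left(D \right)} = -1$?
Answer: $1628 - \frac{3 i \sqrt{11}}{22} \approx 1628.0 - 0.45227 i$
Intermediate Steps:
$g{\left(h \right)} = \frac{h \left(-5 + h\right)}{4}$ ($g{\left(h \right)} = \frac{\left(h - 5\right) h}{4} = \frac{\left(-5 + h\right) h}{4} = \frac{h \left(-5 + h\right)}{4}$)
$n{\left(o \right)} = - \frac{1}{o}$
$\frac{g{\left(-1 \right)}}{q{\left(\sqrt{0 - 11},16 \right)}} + \frac{407}{n{\left(-4 \right)}} = \frac{\frac{1}{4} \left(-1\right) \left(-5 - 1\right)}{\sqrt{0 - 11}} + \frac{407}{\left(-1\right) \frac{1}{-4}} = \frac{\frac{1}{4} \left(-1\right) \left(-6\right)}{\sqrt{-11}} + \frac{407}{\left(-1\right) \left(- \frac{1}{4}\right)} = \frac{3}{2 i \sqrt{11}} + 407 \frac{1}{\frac{1}{4}} = \frac{3 \left(- \frac{i \sqrt{11}}{11}\right)}{2} + 407 \cdot 4 = - \frac{3 i \sqrt{11}}{22} + 1628 = 1628 - \frac{3 i \sqrt{11}}{22}$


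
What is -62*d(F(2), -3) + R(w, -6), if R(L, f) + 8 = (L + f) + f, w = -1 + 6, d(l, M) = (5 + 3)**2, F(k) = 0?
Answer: -3983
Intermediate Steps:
d(l, M) = 64 (d(l, M) = 8**2 = 64)
w = 5
R(L, f) = -8 + L + 2*f (R(L, f) = -8 + ((L + f) + f) = -8 + (L + 2*f) = -8 + L + 2*f)
-62*d(F(2), -3) + R(w, -6) = -62*64 + (-8 + 5 + 2*(-6)) = -3968 + (-8 + 5 - 12) = -3968 - 15 = -3983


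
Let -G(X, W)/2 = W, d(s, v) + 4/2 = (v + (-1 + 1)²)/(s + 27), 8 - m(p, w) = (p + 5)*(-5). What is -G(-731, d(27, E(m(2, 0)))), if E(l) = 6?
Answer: -34/9 ≈ -3.7778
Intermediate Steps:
m(p, w) = 33 + 5*p (m(p, w) = 8 - (p + 5)*(-5) = 8 - (5 + p)*(-5) = 8 - (-25 - 5*p) = 8 + (25 + 5*p) = 33 + 5*p)
d(s, v) = -2 + v/(27 + s) (d(s, v) = -2 + (v + (-1 + 1)²)/(s + 27) = -2 + (v + 0²)/(27 + s) = -2 + (v + 0)/(27 + s) = -2 + v/(27 + s))
G(X, W) = -2*W
-G(-731, d(27, E(m(2, 0)))) = -(-2)*(-54 + 6 - 2*27)/(27 + 27) = -(-2)*(-54 + 6 - 54)/54 = -(-2)*(1/54)*(-102) = -(-2)*(-17)/9 = -1*34/9 = -34/9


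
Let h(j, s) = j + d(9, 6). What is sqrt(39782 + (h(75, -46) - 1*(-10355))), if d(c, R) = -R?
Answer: sqrt(50206) ≈ 224.07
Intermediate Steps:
h(j, s) = -6 + j (h(j, s) = j - 1*6 = j - 6 = -6 + j)
sqrt(39782 + (h(75, -46) - 1*(-10355))) = sqrt(39782 + ((-6 + 75) - 1*(-10355))) = sqrt(39782 + (69 + 10355)) = sqrt(39782 + 10424) = sqrt(50206)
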